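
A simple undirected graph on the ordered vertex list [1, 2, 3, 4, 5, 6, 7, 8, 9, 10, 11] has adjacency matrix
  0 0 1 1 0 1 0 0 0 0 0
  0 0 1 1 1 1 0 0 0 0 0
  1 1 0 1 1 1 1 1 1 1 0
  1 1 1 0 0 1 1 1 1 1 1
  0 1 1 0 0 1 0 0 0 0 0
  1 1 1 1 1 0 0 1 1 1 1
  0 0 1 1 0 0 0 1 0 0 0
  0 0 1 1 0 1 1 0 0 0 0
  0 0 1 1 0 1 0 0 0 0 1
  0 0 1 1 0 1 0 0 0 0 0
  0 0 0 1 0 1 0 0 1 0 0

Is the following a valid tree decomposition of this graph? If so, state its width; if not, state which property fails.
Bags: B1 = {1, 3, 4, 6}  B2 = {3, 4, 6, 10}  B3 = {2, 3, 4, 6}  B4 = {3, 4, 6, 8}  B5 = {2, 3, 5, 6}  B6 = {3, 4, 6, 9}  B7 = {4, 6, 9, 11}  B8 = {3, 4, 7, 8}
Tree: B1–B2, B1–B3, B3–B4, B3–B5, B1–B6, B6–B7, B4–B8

Every vertex of G appears in some bag (union = {1, 2, 3, 4, 5, 6, 7, 8, 9, 10, 11}); every edge is covered by a bag; and for each vertex v the set of bags containing v is connected in the bag tree. The decomposition is therefore valid. The largest bag has 4 vertices, so the width is 3.

Yes; width 3.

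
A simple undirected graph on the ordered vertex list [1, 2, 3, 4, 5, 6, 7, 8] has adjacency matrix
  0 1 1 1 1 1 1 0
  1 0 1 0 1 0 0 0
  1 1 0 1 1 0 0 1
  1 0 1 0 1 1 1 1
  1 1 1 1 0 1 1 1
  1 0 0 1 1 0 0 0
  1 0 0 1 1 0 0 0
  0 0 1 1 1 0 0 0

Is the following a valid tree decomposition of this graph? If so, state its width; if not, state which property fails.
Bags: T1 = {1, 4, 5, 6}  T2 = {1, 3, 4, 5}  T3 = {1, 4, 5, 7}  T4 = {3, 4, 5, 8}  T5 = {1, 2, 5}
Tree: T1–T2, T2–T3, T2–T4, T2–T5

A tree decomposition must satisfy three properties: every vertex lies in some bag; for every edge, both endpoints lie together in some bag; and for every vertex, the bags containing it form a connected subtree. Here edge (3,2) lies in no bag, so the decomposition is invalid.

No — edge (3,2) lies in no bag.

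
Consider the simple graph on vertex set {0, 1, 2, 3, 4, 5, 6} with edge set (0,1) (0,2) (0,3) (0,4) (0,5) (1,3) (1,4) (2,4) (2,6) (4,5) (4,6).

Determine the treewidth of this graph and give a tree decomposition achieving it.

Treewidth 2.
Bags: B1 = {2, 4, 6}  B2 = {0, 2, 4}  B3 = {0, 1, 4}  B4 = {0, 1, 3}  B5 = {0, 4, 5}
Tree: B1–B2, B2–B3, B3–B4, B3–B5

Each bag holds 3 vertices, so the decomposition has width 2, which upper-bounds the treewidth. For the lower bound, the 3 vertices {0, 1, 3} are pairwise adjacent, and any tree decomposition puts a clique entirely inside one bag — forcing width ≥ 2. Therefore the treewidth is 2.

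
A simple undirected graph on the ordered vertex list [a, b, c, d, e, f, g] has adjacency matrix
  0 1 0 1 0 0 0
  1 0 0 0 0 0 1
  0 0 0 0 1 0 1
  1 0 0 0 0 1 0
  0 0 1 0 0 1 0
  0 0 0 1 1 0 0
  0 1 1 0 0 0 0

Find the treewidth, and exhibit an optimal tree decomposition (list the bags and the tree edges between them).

Treewidth 2.
One such decomposition:
Bags: B1 = {a, b, g}  B2 = {a, d, g}  B3 = {d, f, g}  B4 = {e, f, g}  B5 = {c, e, g}
Tree: B1–B2, B2–B3, B3–B4, B4–B5

Each bag holds 3 vertices, so the decomposition has width 2, which upper-bounds the treewidth. Since g–b–a–d–f–e–c–g is a cycle in G, G is not acyclic. Forests are exactly the graphs of treewidth ≤ 1, so tw(G) ≥ 2. The upper and lower bounds meet at 2, so that is the treewidth.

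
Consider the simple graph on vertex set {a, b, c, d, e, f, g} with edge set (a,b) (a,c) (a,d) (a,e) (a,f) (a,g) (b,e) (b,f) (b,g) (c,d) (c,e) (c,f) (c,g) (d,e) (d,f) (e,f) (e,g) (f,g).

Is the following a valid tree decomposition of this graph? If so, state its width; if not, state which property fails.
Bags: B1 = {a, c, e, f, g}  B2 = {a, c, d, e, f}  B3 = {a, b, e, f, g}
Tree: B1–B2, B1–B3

Yes; width 4.

Checking the three conditions: (i) the bags cover all of {a, b, c, d, e, f, g}; (ii) for each edge, some bag contains both endpoints; (iii) the bags containing any fixed vertex form a subtree. All hold, so the decomposition is valid with width 5 − 1 = 4.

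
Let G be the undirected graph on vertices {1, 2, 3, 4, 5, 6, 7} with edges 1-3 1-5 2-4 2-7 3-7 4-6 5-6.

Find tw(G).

A width-2 tree decomposition is:
Bags: B1 = {4, 5, 6}  B2 = {2, 4, 5}  B3 = {2, 5, 7}  B4 = {3, 5, 7}  B5 = {1, 3, 5}
Tree: B1–B2, B2–B3, B3–B4, B4–B5
The largest bag has 3 vertices, giving width 2; this decomposition certifies tw(G) ≤ 2. The edges 5–6–4–2–7–3–1–5 form a cycle, so G is not a tree and its treewidth is at least 2. Therefore the treewidth is 2.

2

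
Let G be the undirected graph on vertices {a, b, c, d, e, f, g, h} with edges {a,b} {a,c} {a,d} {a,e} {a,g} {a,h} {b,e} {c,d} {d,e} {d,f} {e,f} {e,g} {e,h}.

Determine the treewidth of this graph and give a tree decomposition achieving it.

Treewidth 2.
One optimal decomposition is:
Bags: B1 = {a, e, h}  B2 = {a, d, e}  B3 = {a, b, e}  B4 = {a, e, g}  B5 = {d, e, f}  B6 = {a, c, d}
Tree: B1–B2, B2–B3, B1–B4, B2–B5, B2–B6

Each bag holds 3 vertices, so the decomposition has width 2, which upper-bounds the treewidth. Conversely, {a, d, e} is a clique of size 3, and the vertices of any clique must share a bag in every tree decomposition; so some bag has ≥ 3 vertices and tw(G) ≥ 2. Hence tw(G) = 2 exactly.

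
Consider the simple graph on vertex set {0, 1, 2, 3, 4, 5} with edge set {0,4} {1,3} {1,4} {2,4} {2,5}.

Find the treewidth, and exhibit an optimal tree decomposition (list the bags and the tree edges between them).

Every bag has size at most 2, so the width is 2 − 1 = 1 and tw(G) ≤ 1. Since G has at least one edge (e.g. 4–2), it is not an edgeless graph, so tw(G) ≥ 1. Therefore the treewidth is 1.

Treewidth 1.
Bags: B1 = {2, 4}  B2 = {1, 4}  B3 = {1, 3}  B4 = {2, 5}  B5 = {0, 4}
Tree: B1–B2, B2–B3, B1–B4, B2–B5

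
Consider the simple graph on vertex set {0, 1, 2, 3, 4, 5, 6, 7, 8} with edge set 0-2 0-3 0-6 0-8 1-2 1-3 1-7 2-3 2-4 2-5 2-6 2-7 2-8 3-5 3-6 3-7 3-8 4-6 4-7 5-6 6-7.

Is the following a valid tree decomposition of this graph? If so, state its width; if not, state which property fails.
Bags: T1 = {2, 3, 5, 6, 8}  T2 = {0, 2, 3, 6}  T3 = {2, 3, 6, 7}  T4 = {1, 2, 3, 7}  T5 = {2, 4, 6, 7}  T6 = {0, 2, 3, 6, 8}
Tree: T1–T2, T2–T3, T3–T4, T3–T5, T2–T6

No — bags containing vertex 8 are not connected in the tree.

A tree decomposition must satisfy three properties: every vertex lies in some bag; for every edge, both endpoints lie together in some bag; and for every vertex, the bags containing it form a connected subtree. Here bags containing vertex 8 are not connected in the tree, so the decomposition is invalid.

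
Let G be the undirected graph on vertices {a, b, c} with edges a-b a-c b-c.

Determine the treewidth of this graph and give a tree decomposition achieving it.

Treewidth 2.
One such decomposition:
Bags: B1 = {a, b, c}
Tree: (single bag)

With just one bag of size 3, the width is 3 − 1 = 2, so tw(G) ≤ 2. Conversely, {a, b, c} is a clique of size 3, and the vertices of any clique must share a bag in every tree decomposition; so some bag has ≥ 3 vertices and tw(G) ≥ 2. Therefore the treewidth is 2.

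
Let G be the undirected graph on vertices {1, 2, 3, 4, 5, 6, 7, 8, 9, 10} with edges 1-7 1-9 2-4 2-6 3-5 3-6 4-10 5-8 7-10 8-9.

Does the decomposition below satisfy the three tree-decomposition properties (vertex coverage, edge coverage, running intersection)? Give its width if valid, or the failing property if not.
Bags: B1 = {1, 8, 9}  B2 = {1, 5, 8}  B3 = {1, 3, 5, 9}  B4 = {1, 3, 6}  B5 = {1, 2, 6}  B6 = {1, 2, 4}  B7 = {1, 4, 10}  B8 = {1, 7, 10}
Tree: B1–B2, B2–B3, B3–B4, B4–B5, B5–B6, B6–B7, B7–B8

No — bags containing vertex 9 are not connected in the tree.

A tree decomposition must satisfy three properties: every vertex lies in some bag; for every edge, both endpoints lie together in some bag; and for every vertex, the bags containing it form a connected subtree. Here bags containing vertex 9 are not connected in the tree, so the decomposition is invalid.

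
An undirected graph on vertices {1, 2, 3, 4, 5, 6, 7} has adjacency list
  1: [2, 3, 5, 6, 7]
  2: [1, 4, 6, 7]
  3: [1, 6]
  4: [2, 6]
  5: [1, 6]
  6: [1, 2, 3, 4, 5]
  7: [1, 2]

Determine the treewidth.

A width-2 tree decomposition is:
Bags: B1 = {2, 4, 6}  B2 = {1, 2, 6}  B3 = {1, 2, 7}  B4 = {1, 5, 6}  B5 = {1, 3, 6}
Tree: B1–B2, B2–B3, B2–B4, B2–B5
Every bag has size at most 3, so the width is 3 − 1 = 2 and tw(G) ≤ 2. On the other hand G contains the 3-clique {1, 2, 6}. A clique must lie in a single bag of any decomposition, so no decomposition can have width below 2. The upper and lower bounds meet at 2, so that is the treewidth.

2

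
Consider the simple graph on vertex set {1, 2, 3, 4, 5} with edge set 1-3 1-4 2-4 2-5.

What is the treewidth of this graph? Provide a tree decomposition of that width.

Treewidth 1.
One optimal decomposition is:
Bags: B1 = {1, 4}  B2 = {2, 4}  B3 = {1, 3}  B4 = {2, 5}
Tree: B1–B2, B1–B3, B2–B4

Every bag has size at most 2, so the width is 2 − 1 = 1 and tw(G) ≤ 1. Since G has at least one edge (e.g. 4–1), it is not an edgeless graph, so tw(G) ≥ 1. The upper and lower bounds meet at 1, so that is the treewidth.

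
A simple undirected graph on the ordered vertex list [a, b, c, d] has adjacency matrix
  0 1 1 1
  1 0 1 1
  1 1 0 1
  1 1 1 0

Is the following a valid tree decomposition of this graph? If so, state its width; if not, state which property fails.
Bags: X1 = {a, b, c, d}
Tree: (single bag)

Checking the three conditions: (i) the bags cover all of {a, b, c, d}; (ii) for each edge, some bag contains both endpoints; (iii) the bags containing any fixed vertex form a subtree. All hold, so the decomposition is valid with width 4 − 1 = 3.

Yes; width 3.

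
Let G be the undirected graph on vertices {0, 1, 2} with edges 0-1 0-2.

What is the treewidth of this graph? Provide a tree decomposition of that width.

Treewidth 1.
Bags: B1 = {0, 2}  B2 = {0, 1}
Tree: B1–B2

Every bag has size at most 2, so the width is 2 − 1 = 1 and tw(G) ≤ 1. G has an edge, so its treewidth is at least 1. The upper and lower bounds meet at 1, so that is the treewidth.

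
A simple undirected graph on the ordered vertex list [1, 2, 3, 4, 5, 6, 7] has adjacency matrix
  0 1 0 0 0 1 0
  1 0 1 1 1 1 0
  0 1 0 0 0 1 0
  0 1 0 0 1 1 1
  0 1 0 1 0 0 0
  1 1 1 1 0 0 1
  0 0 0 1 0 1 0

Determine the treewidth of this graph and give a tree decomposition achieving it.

Treewidth 2.
One optimal decomposition is:
Bags: B1 = {2, 4, 6}  B2 = {2, 3, 6}  B3 = {4, 6, 7}  B4 = {2, 4, 5}  B5 = {1, 2, 6}
Tree: B1–B2, B1–B3, B1–B4, B2–B5

Every bag has size at most 3, so the width is 3 − 1 = 2 and tw(G) ≤ 2. On the other hand G contains the 3-clique {2, 4, 5}. A clique must lie in a single bag of any decomposition, so no decomposition can have width below 2. Therefore the treewidth is 2.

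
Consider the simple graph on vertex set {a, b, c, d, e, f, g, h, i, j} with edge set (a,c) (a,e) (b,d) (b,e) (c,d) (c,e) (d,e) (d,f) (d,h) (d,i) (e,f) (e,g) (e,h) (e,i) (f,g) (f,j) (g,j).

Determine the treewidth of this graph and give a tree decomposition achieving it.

Every bag has size at most 3, so the width is 3 − 1 = 2 and tw(G) ≤ 2. Conversely, {f, g, j} is a clique of size 3, and the vertices of any clique must share a bag in every tree decomposition; so some bag has ≥ 3 vertices and tw(G) ≥ 2. Combining the bounds, tw(G) = 2.

Treewidth 2.
Bags: B1 = {c, d, e}  B2 = {d, e, f}  B3 = {e, f, g}  B4 = {f, g, j}  B5 = {a, c, e}  B6 = {d, e, i}  B7 = {d, e, h}  B8 = {b, d, e}
Tree: B1–B2, B2–B3, B3–B4, B1–B5, B2–B6, B6–B7, B7–B8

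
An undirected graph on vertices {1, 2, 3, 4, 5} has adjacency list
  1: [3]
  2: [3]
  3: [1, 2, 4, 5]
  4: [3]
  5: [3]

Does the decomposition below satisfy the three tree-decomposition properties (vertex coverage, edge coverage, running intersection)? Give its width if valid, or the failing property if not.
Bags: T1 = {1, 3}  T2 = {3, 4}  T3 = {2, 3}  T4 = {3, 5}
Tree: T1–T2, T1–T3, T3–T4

Yes; width 1.

Checking the three conditions: (i) the bags cover all of {1, 2, 3, 4, 5}; (ii) for each edge, some bag contains both endpoints; (iii) the bags containing any fixed vertex form a subtree. All hold, so the decomposition is valid with width 2 − 1 = 1.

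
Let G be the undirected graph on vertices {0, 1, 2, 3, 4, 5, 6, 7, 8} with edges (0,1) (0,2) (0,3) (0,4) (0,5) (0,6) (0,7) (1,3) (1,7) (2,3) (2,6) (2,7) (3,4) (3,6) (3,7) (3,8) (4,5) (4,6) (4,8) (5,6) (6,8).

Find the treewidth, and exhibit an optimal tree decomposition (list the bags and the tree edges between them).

Treewidth 3.
One such decomposition:
Bags: B1 = {0, 2, 3, 7}  B2 = {0, 2, 3, 6}  B3 = {0, 3, 4, 6}  B4 = {3, 4, 6, 8}  B5 = {0, 1, 3, 7}  B6 = {0, 4, 5, 6}
Tree: B1–B2, B2–B3, B3–B4, B1–B5, B3–B6

The largest bag has 4 vertices, giving width 3; this decomposition certifies tw(G) ≤ 3. For the lower bound, the 4 vertices {0, 1, 3, 7} are pairwise adjacent, and any tree decomposition puts a clique entirely inside one bag — forcing width ≥ 3. The upper and lower bounds meet at 3, so that is the treewidth.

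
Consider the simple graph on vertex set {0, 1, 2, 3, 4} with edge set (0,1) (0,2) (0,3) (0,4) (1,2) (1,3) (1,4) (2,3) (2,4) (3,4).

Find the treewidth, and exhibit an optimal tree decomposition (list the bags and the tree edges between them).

With just one bag of size 5, the width is 5 − 1 = 4, so tw(G) ≤ 4. Conversely, {0, 1, 2, 3, 4} is a clique of size 5, and the vertices of any clique must share a bag in every tree decomposition; so some bag has ≥ 5 vertices and tw(G) ≥ 4. Combining the bounds, tw(G) = 4.

Treewidth 4.
One such decomposition:
Bags: B1 = {0, 1, 2, 3, 4}
Tree: (single bag)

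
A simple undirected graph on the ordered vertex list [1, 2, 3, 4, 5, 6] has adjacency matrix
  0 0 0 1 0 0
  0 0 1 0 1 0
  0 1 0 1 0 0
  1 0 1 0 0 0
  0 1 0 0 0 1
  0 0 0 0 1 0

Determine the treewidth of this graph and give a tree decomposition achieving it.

Treewidth 1.
One such decomposition:
Bags: B1 = {5, 6}  B2 = {2, 5}  B3 = {2, 3}  B4 = {3, 4}  B5 = {1, 4}
Tree: B1–B2, B2–B3, B3–B4, B4–B5

Every bag has size at most 2, so the width is 2 − 1 = 1 and tw(G) ≤ 1. Since G has at least one edge (e.g. 6–5), it is not an edgeless graph, so tw(G) ≥ 1. Hence tw(G) = 1 exactly.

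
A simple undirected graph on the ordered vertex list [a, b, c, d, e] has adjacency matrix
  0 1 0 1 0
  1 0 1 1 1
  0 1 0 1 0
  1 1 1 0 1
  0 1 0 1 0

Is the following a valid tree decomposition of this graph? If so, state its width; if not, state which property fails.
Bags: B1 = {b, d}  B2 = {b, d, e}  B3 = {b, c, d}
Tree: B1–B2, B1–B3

A tree decomposition must satisfy three properties: every vertex lies in some bag; for every edge, both endpoints lie together in some bag; and for every vertex, the bags containing it form a connected subtree. Here vertex a appears in no bag, so the decomposition is invalid.

No — vertex a appears in no bag.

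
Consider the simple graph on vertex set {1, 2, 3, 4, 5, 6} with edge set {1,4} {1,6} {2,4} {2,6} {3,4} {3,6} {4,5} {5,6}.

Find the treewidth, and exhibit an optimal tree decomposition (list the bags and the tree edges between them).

Treewidth 2.
One such decomposition:
Bags: B1 = {2, 4, 6}  B2 = {1, 4, 6}  B3 = {3, 4, 6}  B4 = {4, 5, 6}
Tree: B1–B2, B2–B3, B3–B4

The largest bag has 3 vertices, giving width 2; this decomposition certifies tw(G) ≤ 2. Since 6–2–4–1–6 is a cycle in G, G is not acyclic. Forests are exactly the graphs of treewidth ≤ 1, so tw(G) ≥ 2. The upper and lower bounds meet at 2, so that is the treewidth.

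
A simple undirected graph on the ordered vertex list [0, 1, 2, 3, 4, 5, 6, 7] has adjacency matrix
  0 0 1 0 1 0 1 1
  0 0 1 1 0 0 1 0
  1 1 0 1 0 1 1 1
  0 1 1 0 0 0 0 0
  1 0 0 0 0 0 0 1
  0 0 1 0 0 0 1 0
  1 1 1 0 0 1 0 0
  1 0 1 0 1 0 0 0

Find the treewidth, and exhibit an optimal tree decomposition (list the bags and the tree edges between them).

Treewidth 2.
Bags: B1 = {2, 5, 6}  B2 = {1, 2, 6}  B3 = {0, 2, 6}  B4 = {0, 2, 7}  B5 = {1, 2, 3}  B6 = {0, 4, 7}
Tree: B1–B2, B2–B3, B3–B4, B2–B5, B4–B6

Each bag holds 3 vertices, so the decomposition has width 2, which upper-bounds the treewidth. On the other hand G contains the 3-clique {1, 2, 3}. A clique must lie in a single bag of any decomposition, so no decomposition can have width below 2. Therefore the treewidth is 2.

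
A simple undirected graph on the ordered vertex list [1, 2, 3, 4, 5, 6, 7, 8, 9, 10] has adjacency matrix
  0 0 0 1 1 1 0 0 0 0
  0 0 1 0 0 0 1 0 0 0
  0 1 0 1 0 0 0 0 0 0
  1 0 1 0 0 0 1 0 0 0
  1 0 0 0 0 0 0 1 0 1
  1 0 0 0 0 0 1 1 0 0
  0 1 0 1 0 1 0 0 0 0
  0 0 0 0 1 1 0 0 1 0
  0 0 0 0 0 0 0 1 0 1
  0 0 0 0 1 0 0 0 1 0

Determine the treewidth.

2

A width-2 tree decomposition is:
Bags: B1 = {5, 9, 10}  B2 = {5, 8, 9}  B3 = {1, 5, 8}  B4 = {1, 6, 8}  B5 = {1, 4, 6}  B6 = {4, 6, 7}  B7 = {3, 4, 7}  B8 = {2, 3, 7}
Tree: B1–B2, B2–B3, B3–B4, B4–B5, B5–B6, B6–B7, B7–B8
Each bag holds 3 vertices, so the decomposition has width 2, which upper-bounds the treewidth. Since 10–9–8–5–10 is a cycle in G, G is not acyclic. Forests are exactly the graphs of treewidth ≤ 1, so tw(G) ≥ 2. Hence tw(G) = 2 exactly.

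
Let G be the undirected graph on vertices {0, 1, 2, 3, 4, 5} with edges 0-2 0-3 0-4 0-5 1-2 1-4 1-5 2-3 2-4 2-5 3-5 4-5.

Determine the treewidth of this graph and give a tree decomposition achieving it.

The largest bag has 4 vertices, giving width 3; this decomposition certifies tw(G) ≤ 3. On the other hand G contains the 4-clique {0, 2, 3, 5}. A clique must lie in a single bag of any decomposition, so no decomposition can have width below 3. Hence tw(G) = 3 exactly.

Treewidth 3.
One optimal decomposition is:
Bags: B1 = {0, 2, 3, 5}  B2 = {0, 2, 4, 5}  B3 = {1, 2, 4, 5}
Tree: B1–B2, B2–B3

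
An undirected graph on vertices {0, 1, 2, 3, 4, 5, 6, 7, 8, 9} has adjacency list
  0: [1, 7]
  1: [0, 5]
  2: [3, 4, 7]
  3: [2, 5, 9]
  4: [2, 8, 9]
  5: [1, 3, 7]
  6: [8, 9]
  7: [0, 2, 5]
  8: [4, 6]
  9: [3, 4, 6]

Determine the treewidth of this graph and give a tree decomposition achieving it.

Treewidth 2.
Bags: B1 = {6, 8, 9}  B2 = {4, 8, 9}  B3 = {3, 4, 9}  B4 = {2, 3, 4}  B5 = {2, 3, 5}  B6 = {2, 5, 7}  B7 = {1, 5, 7}  B8 = {0, 1, 7}
Tree: B1–B2, B2–B3, B3–B4, B4–B5, B5–B6, B6–B7, B7–B8

Each bag holds 3 vertices, so the decomposition has width 2, which upper-bounds the treewidth. Since 6–8–4–9–6 is a cycle in G, G is not acyclic. Forests are exactly the graphs of treewidth ≤ 1, so tw(G) ≥ 2. Hence tw(G) = 2 exactly.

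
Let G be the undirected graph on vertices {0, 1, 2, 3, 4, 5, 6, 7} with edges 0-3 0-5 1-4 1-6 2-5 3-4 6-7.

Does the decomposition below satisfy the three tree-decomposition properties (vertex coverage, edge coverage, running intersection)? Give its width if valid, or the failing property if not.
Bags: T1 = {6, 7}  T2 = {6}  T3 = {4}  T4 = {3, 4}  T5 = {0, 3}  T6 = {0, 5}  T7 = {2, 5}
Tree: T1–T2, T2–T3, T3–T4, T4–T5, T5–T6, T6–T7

No — vertex 1 appears in no bag.

A tree decomposition must satisfy three properties: every vertex lies in some bag; for every edge, both endpoints lie together in some bag; and for every vertex, the bags containing it form a connected subtree. Here vertex 1 appears in no bag, so the decomposition is invalid.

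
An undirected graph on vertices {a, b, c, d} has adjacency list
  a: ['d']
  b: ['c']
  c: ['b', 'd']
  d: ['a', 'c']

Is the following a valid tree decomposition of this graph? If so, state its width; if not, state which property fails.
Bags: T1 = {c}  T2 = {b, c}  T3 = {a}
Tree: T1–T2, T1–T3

No — vertex d appears in no bag.

A tree decomposition must satisfy three properties: every vertex lies in some bag; for every edge, both endpoints lie together in some bag; and for every vertex, the bags containing it form a connected subtree. Here vertex d appears in no bag, so the decomposition is invalid.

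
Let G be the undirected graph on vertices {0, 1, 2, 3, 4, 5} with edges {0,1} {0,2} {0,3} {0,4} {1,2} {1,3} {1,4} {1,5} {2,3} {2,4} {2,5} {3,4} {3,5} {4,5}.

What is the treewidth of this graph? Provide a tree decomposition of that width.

Every bag has size at most 5, so the width is 5 − 1 = 4 and tw(G) ≤ 4. On the other hand G contains the 5-clique {0, 1, 2, 3, 4}. A clique must lie in a single bag of any decomposition, so no decomposition can have width below 4. Hence tw(G) = 4 exactly.

Treewidth 4.
Bags: B1 = {0, 1, 2, 3, 4}  B2 = {1, 2, 3, 4, 5}
Tree: B1–B2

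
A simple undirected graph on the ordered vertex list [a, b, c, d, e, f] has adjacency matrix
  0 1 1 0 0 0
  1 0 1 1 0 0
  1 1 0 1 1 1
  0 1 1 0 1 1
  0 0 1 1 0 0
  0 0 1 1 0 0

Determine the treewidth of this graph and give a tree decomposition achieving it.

Treewidth 2.
One optimal decomposition is:
Bags: B1 = {a, b, c}  B2 = {b, c, d}  B3 = {c, d, e}  B4 = {c, d, f}
Tree: B1–B2, B2–B3, B3–B4

Every bag has size at most 3, so the width is 3 − 1 = 2 and tw(G) ≤ 2. Conversely, {c, d, e} is a clique of size 3, and the vertices of any clique must share a bag in every tree decomposition; so some bag has ≥ 3 vertices and tw(G) ≥ 2. Therefore the treewidth is 2.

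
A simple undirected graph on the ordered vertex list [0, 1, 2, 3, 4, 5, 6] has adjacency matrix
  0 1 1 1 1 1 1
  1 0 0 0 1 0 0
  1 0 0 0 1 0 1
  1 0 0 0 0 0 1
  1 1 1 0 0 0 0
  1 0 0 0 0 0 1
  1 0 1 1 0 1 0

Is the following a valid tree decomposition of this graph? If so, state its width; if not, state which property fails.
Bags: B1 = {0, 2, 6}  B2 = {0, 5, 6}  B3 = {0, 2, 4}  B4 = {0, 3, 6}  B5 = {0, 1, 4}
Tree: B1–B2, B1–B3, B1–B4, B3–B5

Vertex coverage: the bags together contain {0, 1, 2, 3, 4, 5, 6}, the full vertex set. Edge coverage: each edge of G has both endpoints in at least one bag. Running intersection: for every vertex, the bags containing it form a connected subtree. All three properties hold, so this is a valid tree decomposition of width max|bag| − 1 = 2, and hence tw(G) ≤ 2.

Yes; width 2.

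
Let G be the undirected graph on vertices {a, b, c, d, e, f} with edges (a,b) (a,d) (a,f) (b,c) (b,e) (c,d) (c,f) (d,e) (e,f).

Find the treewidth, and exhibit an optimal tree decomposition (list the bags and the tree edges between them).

Every bag has size at most 4, so the width is 4 − 1 = 3 and tw(G) ≤ 3. For the lower bound: the 4 vertex sets {b,e}, {a,f}, {c}, {d} are disjoint, each induces a connected subgraph, and every pair is joined by at least one edge of G. Contracting each set to a single vertex therefore yields K_{4} as a minor, and since treewidth is minor-monotone, tw(G) ≥ tw(K_{4}) = 3. Therefore the treewidth is 3.

Treewidth 3.
Bags: B1 = {a, b, c, e}  B2 = {a, c, e, f}  B3 = {a, c, d, e}
Tree: B1–B2, B2–B3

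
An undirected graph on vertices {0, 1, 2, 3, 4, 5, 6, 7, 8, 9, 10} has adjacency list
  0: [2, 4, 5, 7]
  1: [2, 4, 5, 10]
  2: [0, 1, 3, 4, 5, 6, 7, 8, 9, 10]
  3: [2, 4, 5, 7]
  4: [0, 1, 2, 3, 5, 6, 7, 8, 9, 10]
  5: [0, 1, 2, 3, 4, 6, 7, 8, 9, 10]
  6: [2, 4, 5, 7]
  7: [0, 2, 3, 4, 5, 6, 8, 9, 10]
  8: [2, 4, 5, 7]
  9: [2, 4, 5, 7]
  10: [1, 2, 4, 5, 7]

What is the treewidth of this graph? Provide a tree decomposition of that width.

Every bag has size at most 5, so the width is 5 − 1 = 4 and tw(G) ≤ 4. On the other hand G contains the 5-clique {1, 2, 4, 5, 10}. A clique must lie in a single bag of any decomposition, so no decomposition can have width below 4. Combining the bounds, tw(G) = 4.

Treewidth 4.
One such decomposition:
Bags: B1 = {2, 4, 5, 7, 10}  B2 = {2, 4, 5, 7, 8}  B3 = {2, 3, 4, 5, 7}  B4 = {2, 4, 5, 6, 7}  B5 = {1, 2, 4, 5, 10}  B6 = {2, 4, 5, 7, 9}  B7 = {0, 2, 4, 5, 7}
Tree: B1–B2, B2–B3, B2–B4, B1–B5, B3–B6, B2–B7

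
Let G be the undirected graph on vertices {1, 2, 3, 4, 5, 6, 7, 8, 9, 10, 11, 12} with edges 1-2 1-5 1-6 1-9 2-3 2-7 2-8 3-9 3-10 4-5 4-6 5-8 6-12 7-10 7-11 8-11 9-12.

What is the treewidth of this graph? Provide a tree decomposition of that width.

Each bag holds 4 vertices, so the decomposition has width 3, which upper-bounds the treewidth. For the lower bound: the 4 vertex sets {4,6,12}, {9}, {1}, {2,3,5,8} are disjoint, each induces a connected subgraph, and every pair is joined by at least one edge of G. Contracting each set to a single vertex therefore yields K_{4} as a minor, and since treewidth is minor-monotone, tw(G) ≥ tw(K_{4}) = 3. Therefore the treewidth is 3.

Treewidth 3.
One such decomposition:
Bags: B1 = {4, 6, 9, 12}  B2 = {1, 4, 6, 9}  B3 = {1, 4, 5, 9}  B4 = {1, 3, 5, 9}  B5 = {1, 2, 3, 5}  B6 = {2, 3, 5, 8}  B7 = {2, 3, 8, 10}  B8 = {2, 7, 8, 10}  B9 = {7, 8, 10, 11}
Tree: B1–B2, B2–B3, B3–B4, B4–B5, B5–B6, B6–B7, B7–B8, B8–B9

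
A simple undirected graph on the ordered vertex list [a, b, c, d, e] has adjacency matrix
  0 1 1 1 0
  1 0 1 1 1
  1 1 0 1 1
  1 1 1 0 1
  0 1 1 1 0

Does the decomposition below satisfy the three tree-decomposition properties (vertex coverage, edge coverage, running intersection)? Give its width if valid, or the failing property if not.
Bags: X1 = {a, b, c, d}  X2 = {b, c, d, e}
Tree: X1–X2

Yes; width 3.

Every vertex of G appears in some bag (union = {a, b, c, d, e}); every edge is covered by a bag; and for each vertex v the set of bags containing v is connected in the bag tree. The decomposition is therefore valid. The largest bag has 4 vertices, so the width is 3.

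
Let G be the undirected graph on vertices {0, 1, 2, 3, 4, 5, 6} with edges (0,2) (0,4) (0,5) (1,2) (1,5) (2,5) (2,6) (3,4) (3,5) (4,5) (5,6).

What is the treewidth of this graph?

A width-2 tree decomposition is:
Bags: B1 = {0, 2, 5}  B2 = {0, 4, 5}  B3 = {3, 4, 5}  B4 = {2, 5, 6}  B5 = {1, 2, 5}
Tree: B1–B2, B2–B3, B1–B4, B4–B5
Each bag holds 3 vertices, so the decomposition has width 2, which upper-bounds the treewidth. For the lower bound, the 3 vertices {0, 2, 5} are pairwise adjacent, and any tree decomposition puts a clique entirely inside one bag — forcing width ≥ 2. Therefore the treewidth is 2.

2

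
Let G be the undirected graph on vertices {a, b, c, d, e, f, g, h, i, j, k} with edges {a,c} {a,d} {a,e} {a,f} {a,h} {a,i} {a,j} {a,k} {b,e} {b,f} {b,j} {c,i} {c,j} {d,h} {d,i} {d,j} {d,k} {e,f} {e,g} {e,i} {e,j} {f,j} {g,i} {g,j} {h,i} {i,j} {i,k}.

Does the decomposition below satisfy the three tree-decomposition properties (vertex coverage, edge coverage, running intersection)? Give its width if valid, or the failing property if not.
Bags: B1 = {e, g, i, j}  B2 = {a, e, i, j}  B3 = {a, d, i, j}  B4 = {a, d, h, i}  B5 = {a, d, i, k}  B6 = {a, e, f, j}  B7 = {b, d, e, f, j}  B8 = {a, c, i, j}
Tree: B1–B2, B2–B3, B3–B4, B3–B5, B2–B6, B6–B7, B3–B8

No — bags containing vertex d are not connected in the tree.

A tree decomposition must satisfy three properties: every vertex lies in some bag; for every edge, both endpoints lie together in some bag; and for every vertex, the bags containing it form a connected subtree. Here bags containing vertex d are not connected in the tree, so the decomposition is invalid.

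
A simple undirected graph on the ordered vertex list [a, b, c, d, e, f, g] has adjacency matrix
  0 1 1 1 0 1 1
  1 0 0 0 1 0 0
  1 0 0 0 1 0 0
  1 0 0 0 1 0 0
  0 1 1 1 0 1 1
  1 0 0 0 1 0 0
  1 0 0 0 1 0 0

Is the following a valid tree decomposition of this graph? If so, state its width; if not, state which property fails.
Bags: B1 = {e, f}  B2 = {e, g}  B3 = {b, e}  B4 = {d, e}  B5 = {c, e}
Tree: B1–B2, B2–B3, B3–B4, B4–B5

A tree decomposition must satisfy three properties: every vertex lies in some bag; for every edge, both endpoints lie together in some bag; and for every vertex, the bags containing it form a connected subtree. Here vertex a appears in no bag, so the decomposition is invalid.

No — vertex a appears in no bag.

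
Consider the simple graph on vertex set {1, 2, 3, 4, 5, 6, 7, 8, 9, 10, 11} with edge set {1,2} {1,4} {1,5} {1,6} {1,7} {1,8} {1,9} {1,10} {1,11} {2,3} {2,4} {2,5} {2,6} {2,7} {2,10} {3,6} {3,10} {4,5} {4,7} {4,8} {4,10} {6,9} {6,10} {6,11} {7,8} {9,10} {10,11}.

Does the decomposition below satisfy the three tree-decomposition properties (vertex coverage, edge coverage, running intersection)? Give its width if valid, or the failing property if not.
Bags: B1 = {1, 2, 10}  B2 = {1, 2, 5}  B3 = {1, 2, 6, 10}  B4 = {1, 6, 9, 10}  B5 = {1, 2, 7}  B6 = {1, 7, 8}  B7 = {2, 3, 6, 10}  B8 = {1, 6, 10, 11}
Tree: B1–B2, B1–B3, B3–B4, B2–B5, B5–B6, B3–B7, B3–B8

No — vertex 4 appears in no bag.

A tree decomposition must satisfy three properties: every vertex lies in some bag; for every edge, both endpoints lie together in some bag; and for every vertex, the bags containing it form a connected subtree. Here vertex 4 appears in no bag, so the decomposition is invalid.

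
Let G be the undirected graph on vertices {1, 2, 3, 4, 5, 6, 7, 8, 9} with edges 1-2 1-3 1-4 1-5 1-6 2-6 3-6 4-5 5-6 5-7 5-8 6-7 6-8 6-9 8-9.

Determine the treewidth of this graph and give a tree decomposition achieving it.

The largest bag has 3 vertices, giving width 2; this decomposition certifies tw(G) ≤ 2. For the lower bound, the 3 vertices {1, 4, 5} are pairwise adjacent, and any tree decomposition puts a clique entirely inside one bag — forcing width ≥ 2. Combining the bounds, tw(G) = 2.

Treewidth 2.
One such decomposition:
Bags: B1 = {6, 8, 9}  B2 = {5, 6, 8}  B3 = {1, 5, 6}  B4 = {1, 4, 5}  B5 = {1, 2, 6}  B6 = {5, 6, 7}  B7 = {1, 3, 6}
Tree: B1–B2, B2–B3, B3–B4, B3–B5, B2–B6, B3–B7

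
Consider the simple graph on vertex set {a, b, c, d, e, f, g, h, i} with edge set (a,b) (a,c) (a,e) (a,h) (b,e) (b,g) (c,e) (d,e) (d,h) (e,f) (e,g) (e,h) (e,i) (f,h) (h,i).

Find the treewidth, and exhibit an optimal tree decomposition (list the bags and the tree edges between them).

Treewidth 2.
One such decomposition:
Bags: B1 = {e, h, i}  B2 = {a, e, h}  B3 = {a, b, e}  B4 = {a, c, e}  B5 = {b, e, g}  B6 = {d, e, h}  B7 = {e, f, h}
Tree: B1–B2, B2–B3, B3–B4, B3–B5, B2–B6, B2–B7

Every bag has size at most 3, so the width is 3 − 1 = 2 and tw(G) ≤ 2. On the other hand G contains the 3-clique {b, e, g}. A clique must lie in a single bag of any decomposition, so no decomposition can have width below 2. Hence tw(G) = 2 exactly.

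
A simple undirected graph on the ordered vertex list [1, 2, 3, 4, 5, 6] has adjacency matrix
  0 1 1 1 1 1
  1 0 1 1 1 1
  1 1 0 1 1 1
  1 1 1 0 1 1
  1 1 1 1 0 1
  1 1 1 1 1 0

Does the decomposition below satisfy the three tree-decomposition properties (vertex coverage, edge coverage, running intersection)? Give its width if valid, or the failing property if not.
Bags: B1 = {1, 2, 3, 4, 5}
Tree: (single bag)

A tree decomposition must satisfy three properties: every vertex lies in some bag; for every edge, both endpoints lie together in some bag; and for every vertex, the bags containing it form a connected subtree. Here vertex 6 appears in no bag, so the decomposition is invalid.

No — vertex 6 appears in no bag.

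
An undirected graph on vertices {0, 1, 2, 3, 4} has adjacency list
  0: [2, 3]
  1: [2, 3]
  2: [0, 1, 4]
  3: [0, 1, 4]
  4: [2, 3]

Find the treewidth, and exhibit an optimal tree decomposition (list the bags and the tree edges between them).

The largest bag has 3 vertices, giving width 2; this decomposition certifies tw(G) ≤ 2. Since 4–3–1–2–4 is a cycle in G, G is not acyclic. Forests are exactly the graphs of treewidth ≤ 1, so tw(G) ≥ 2. Combining the bounds, tw(G) = 2.

Treewidth 2.
One such decomposition:
Bags: B1 = {2, 3, 4}  B2 = {1, 2, 3}  B3 = {0, 2, 3}
Tree: B1–B2, B2–B3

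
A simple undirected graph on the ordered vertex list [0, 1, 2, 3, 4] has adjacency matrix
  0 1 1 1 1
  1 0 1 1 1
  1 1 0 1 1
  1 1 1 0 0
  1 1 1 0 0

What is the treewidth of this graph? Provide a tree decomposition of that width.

Treewidth 3.
One such decomposition:
Bags: B1 = {0, 1, 2, 3}  B2 = {0, 1, 2, 4}
Tree: B1–B2

The largest bag has 4 vertices, giving width 3; this decomposition certifies tw(G) ≤ 3. Conversely, {0, 1, 2, 3} is a clique of size 4, and the vertices of any clique must share a bag in every tree decomposition; so some bag has ≥ 4 vertices and tw(G) ≥ 3. The upper and lower bounds meet at 3, so that is the treewidth.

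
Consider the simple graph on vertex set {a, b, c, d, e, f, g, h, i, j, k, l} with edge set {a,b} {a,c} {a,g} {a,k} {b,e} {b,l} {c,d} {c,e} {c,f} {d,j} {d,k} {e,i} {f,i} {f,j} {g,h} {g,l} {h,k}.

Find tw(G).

A width-3 tree decomposition is:
Bags: B1 = {g, h, k, l}  B2 = {a, g, k, l}  B3 = {a, b, k, l}  B4 = {a, b, d, k}  B5 = {a, b, c, d}  B6 = {b, c, d, e}  B7 = {c, d, e, j}  B8 = {c, e, f, j}  B9 = {e, f, i, j}
Tree: B1–B2, B2–B3, B3–B4, B4–B5, B5–B6, B6–B7, B7–B8, B8–B9
Every bag has size at most 4, so the width is 4 − 1 = 3 and tw(G) ≤ 3. For the lower bound: the 4 vertex sets {g,h,l}, {k}, {a}, {b,c,d,e} are disjoint, each induces a connected subgraph, and every pair is joined by at least one edge of G. Contracting each set to a single vertex therefore yields K_{4} as a minor, and since treewidth is minor-monotone, tw(G) ≥ tw(K_{4}) = 3. Hence tw(G) = 3 exactly.

3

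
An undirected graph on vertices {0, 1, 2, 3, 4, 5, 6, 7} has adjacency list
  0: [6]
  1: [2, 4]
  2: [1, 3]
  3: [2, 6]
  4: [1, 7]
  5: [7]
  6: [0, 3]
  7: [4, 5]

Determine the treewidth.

A width-1 tree decomposition is:
Bags: B1 = {5, 7}  B2 = {4, 7}  B3 = {1, 4}  B4 = {1, 2}  B5 = {2, 3}  B6 = {3, 6}  B7 = {0, 6}
Tree: B1–B2, B2–B3, B3–B4, B4–B5, B5–B6, B6–B7
Every bag has size at most 2, so the width is 2 − 1 = 1 and tw(G) ≤ 1. Any graph with an edge has treewidth ≥ 1, and G has the edge 5–7. Hence tw(G) = 1 exactly.

1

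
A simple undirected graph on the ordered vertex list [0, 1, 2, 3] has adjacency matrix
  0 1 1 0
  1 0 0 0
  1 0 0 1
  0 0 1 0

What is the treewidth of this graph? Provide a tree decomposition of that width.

Each bag holds 2 vertices, so the decomposition has width 1, which upper-bounds the treewidth. Any graph with an edge has treewidth ≥ 1, and G has the edge 3–2. Therefore the treewidth is 1.

Treewidth 1.
One such decomposition:
Bags: B1 = {2, 3}  B2 = {0, 2}  B3 = {0, 1}
Tree: B1–B2, B2–B3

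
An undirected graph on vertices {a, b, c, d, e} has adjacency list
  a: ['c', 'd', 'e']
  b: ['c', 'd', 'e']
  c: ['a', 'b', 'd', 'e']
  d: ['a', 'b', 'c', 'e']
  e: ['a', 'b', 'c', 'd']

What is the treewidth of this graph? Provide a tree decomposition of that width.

The largest bag has 4 vertices, giving width 3; this decomposition certifies tw(G) ≤ 3. On the other hand G contains the 4-clique {a, c, d, e}. A clique must lie in a single bag of any decomposition, so no decomposition can have width below 3. Therefore the treewidth is 3.

Treewidth 3.
One optimal decomposition is:
Bags: B1 = {a, c, d, e}  B2 = {b, c, d, e}
Tree: B1–B2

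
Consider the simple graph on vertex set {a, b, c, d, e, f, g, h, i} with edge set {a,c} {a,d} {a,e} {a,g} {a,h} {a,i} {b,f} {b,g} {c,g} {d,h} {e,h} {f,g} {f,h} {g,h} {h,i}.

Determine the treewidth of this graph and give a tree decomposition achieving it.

Treewidth 2.
One such decomposition:
Bags: B1 = {a, d, h}  B2 = {a, g, h}  B3 = {a, h, i}  B4 = {a, e, h}  B5 = {a, c, g}  B6 = {f, g, h}  B7 = {b, f, g}
Tree: B1–B2, B2–B3, B3–B4, B2–B5, B2–B6, B6–B7

Every bag has size at most 3, so the width is 3 − 1 = 2 and tw(G) ≤ 2. For the lower bound, the 3 vertices {a, d, h} are pairwise adjacent, and any tree decomposition puts a clique entirely inside one bag — forcing width ≥ 2. Combining the bounds, tw(G) = 2.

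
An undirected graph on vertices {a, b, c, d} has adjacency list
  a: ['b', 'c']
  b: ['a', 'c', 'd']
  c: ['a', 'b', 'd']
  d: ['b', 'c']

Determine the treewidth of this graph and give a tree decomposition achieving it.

Treewidth 2.
One such decomposition:
Bags: B1 = {b, c, d}  B2 = {a, b, c}
Tree: B1–B2

Every bag has size at most 3, so the width is 3 − 1 = 2 and tw(G) ≤ 2. For the lower bound, the 3 vertices {b, c, d} are pairwise adjacent, and any tree decomposition puts a clique entirely inside one bag — forcing width ≥ 2. Combining the bounds, tw(G) = 2.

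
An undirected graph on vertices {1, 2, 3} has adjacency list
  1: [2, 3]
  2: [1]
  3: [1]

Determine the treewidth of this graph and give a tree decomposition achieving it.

The largest bag has 2 vertices, giving width 1; this decomposition certifies tw(G) ≤ 1. Any graph with an edge has treewidth ≥ 1, and G has the edge 2–1. Therefore the treewidth is 1.

Treewidth 1.
Bags: B1 = {1, 2}  B2 = {1, 3}
Tree: B1–B2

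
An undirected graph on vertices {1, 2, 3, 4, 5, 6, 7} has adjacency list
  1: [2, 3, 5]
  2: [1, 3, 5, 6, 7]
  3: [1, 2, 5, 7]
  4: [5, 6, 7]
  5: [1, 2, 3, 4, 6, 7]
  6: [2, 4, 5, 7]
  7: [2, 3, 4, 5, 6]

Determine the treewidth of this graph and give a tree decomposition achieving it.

Treewidth 3.
One such decomposition:
Bags: B1 = {2, 3, 5, 7}  B2 = {2, 5, 6, 7}  B3 = {4, 5, 6, 7}  B4 = {1, 2, 3, 5}
Tree: B1–B2, B2–B3, B1–B4

The largest bag has 4 vertices, giving width 3; this decomposition certifies tw(G) ≤ 3. On the other hand G contains the 4-clique {1, 2, 3, 5}. A clique must lie in a single bag of any decomposition, so no decomposition can have width below 3. The upper and lower bounds meet at 3, so that is the treewidth.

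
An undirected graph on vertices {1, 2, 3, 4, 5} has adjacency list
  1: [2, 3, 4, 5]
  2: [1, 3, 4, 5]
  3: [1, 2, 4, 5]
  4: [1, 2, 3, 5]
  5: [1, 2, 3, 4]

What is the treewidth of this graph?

A width-4 tree decomposition is:
Bags: B1 = {1, 2, 3, 4, 5}
Tree: (single bag)
A single bag containing all 5 vertices is trivially a valid decomposition of width 4. On the other hand G contains the 5-clique {1, 2, 3, 4, 5}. A clique must lie in a single bag of any decomposition, so no decomposition can have width below 4. The upper and lower bounds meet at 4, so that is the treewidth.

4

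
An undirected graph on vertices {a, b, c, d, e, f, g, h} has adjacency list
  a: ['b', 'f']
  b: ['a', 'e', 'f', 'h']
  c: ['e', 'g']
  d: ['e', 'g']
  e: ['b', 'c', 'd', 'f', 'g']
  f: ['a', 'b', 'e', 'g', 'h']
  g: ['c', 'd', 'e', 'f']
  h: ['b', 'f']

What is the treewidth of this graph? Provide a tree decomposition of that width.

Every bag has size at most 3, so the width is 3 − 1 = 2 and tw(G) ≤ 2. For the lower bound, the 3 vertices {d, e, g} are pairwise adjacent, and any tree decomposition puts a clique entirely inside one bag — forcing width ≥ 2. Therefore the treewidth is 2.

Treewidth 2.
One optimal decomposition is:
Bags: B1 = {c, e, g}  B2 = {e, f, g}  B3 = {b, e, f}  B4 = {b, f, h}  B5 = {d, e, g}  B6 = {a, b, f}
Tree: B1–B2, B2–B3, B3–B4, B1–B5, B3–B6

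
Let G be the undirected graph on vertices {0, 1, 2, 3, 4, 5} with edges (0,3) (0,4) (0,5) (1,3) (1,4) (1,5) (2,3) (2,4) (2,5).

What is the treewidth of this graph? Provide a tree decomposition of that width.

The largest bag has 4 vertices, giving width 3; this decomposition certifies tw(G) ≤ 3. For the lower bound: the 4 vertex sets {0,4}, {2,3}, {1}, {5} are disjoint, each induces a connected subgraph, and every pair is joined by at least one edge of G. Contracting each set to a single vertex therefore yields K_{4} as a minor, and since treewidth is minor-monotone, tw(G) ≥ tw(K_{4}) = 3. The upper and lower bounds meet at 3, so that is the treewidth.

Treewidth 3.
One such decomposition:
Bags: B1 = {0, 1, 2, 4}  B2 = {0, 1, 2, 3}  B3 = {0, 1, 2, 5}
Tree: B1–B2, B2–B3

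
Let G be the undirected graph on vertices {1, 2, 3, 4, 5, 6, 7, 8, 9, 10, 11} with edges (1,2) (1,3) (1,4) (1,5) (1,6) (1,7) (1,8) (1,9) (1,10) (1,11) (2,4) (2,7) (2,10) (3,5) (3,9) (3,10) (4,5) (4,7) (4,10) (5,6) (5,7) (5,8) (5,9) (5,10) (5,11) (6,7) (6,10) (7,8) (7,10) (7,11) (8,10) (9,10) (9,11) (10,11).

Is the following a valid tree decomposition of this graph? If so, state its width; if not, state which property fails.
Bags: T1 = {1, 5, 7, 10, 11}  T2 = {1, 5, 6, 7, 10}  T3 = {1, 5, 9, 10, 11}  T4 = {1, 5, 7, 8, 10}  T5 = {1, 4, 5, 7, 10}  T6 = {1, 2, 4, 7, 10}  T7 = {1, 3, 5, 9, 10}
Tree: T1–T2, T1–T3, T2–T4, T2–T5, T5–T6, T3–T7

Yes; width 4.

Every vertex of G appears in some bag (union = {1, 2, 3, 4, 5, 6, 7, 8, 9, 10, 11}); every edge is covered by a bag; and for each vertex v the set of bags containing v is connected in the bag tree. The decomposition is therefore valid. The largest bag has 5 vertices, so the width is 4.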